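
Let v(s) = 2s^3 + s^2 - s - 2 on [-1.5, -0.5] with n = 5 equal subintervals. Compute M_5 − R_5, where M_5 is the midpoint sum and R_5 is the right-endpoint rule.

M_5 = -2.4.
R_5 = -2.1.
M_5 − R_5 = -0.3.

-0.3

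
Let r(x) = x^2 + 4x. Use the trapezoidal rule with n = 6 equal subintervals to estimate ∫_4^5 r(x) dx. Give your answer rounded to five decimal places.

Δx = (5 − 4)/6 = 1/6.
r(4) = 32, r(25/6) = 1225/36, r(13/3) = 325/9, r(4.5) = 38.25, r(14/3) = 364/9, r(29/6) = 1537/36, r(5) = 45.
T_6 = (Δx/2)·[r(x_0) + 2r(x_1) + ... + 2r(x_{5}) + r(x_6)].
Sum ≈ 38.33796.

38.33796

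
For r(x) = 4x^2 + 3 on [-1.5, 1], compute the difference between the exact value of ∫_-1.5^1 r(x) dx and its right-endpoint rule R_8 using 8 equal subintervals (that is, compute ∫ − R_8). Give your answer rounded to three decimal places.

Exact integral: ∫_-1.5^1 r(x) dx ≈ 13.33333.
R_8 = 12.71484375.
Error ≈ 13.33333 − 12.71484375 ≈ 0.618.

0.618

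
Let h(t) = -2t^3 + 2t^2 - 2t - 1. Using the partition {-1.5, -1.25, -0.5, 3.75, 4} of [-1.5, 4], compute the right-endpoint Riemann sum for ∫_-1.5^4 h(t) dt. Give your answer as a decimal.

Subinterval widths: 0.25, 0.75, 4.25, 0.25.
Right endpoints: -1.25, -0.5, 3.75, 4.
h(-1.25) = 8.53125, h(-0.5) = 0.75, h(3.75) = -85.84375, h(4) = -105.
Sum = Σ Δt_i · h(t_i).
Sum = -388.390625.

-388.390625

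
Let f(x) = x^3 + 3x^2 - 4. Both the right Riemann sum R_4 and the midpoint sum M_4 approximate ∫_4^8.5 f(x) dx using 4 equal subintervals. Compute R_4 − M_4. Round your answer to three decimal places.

435.335

R_4 ≈ 2198.15332.
M_4 ≈ 1762.81787.
R_4 − M_4 ≈ 435.335.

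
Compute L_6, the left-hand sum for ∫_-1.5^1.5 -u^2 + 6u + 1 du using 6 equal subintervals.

-3.875

Δu = (1.5 − (-1.5))/6 = 0.5.
Left endpoints: -1.5, -1, -0.5, 0, 0.5, 1.
f(-1.5) = -10.25, f(-1) = -6, f(-0.5) = -2.25, f(0) = 1, f(0.5) = 3.75, f(1) = 6.
Sum = Δu · [f(-1.5) + f(-1) + f(-0.5) + ...].
Sum = -3.875.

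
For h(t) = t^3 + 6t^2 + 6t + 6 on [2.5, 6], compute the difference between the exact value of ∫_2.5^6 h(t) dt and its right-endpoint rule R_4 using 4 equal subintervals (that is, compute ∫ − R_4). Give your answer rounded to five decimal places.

Exact integral: ∫_2.5^6 h(t) dt = 825.234375.
R_4 ≈ 1008.5537109.
Error ≈ 825.234375 − 1008.5537109 ≈ -183.31934.

-183.31934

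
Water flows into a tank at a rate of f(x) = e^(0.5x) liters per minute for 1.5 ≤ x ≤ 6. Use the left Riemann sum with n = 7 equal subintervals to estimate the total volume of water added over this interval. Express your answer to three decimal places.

30.470

Δx = (6 − 1.5)/7 = 9/14.
Left endpoints: 1.5, 15/7, 39/14, 24/7, 57/14, 33/7, 75/14.
f(1.5) ≈ 2.117, f(15/7) ≈ 2.920, f(39/14) ≈ 4.026, f(24/7) ≈ 5.553, f(57/14) ≈ 7.658, f(33/7) ≈ 10.561, f(75/14) ≈ 14.564.
Sum = Δx · [f(1.5) + f(15/7) + f(39/14) + ...].
Sum ≈ 30.470.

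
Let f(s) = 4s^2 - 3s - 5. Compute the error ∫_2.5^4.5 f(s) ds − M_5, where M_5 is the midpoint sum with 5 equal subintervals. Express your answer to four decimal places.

0.1067

Exact integral: ∫_2.5^4.5 f(s) ds ≈ 69.666667.
M_5 = 69.56.
Error ≈ 69.666667 − 69.56 ≈ 0.1067.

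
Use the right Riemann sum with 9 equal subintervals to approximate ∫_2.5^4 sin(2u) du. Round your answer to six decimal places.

0.374947

Δu = (4 − 2.5)/9 = 1/6.
Right endpoints: 8/3, 17/6, 3, 19/6, 10/3, 3.5, 11/3, 23/6, 4.
f(8/3) ≈ -0.813329, f(17/6) ≈ -0.578198, f(3) ≈ -0.279415, f(19/6) ≈ 0.050127, f(10/3) ≈ 0.374151, f(3.5) ≈ 0.656987, f(11/3) ≈ 0.867497, f(23/6) ≈ 0.982508, f(4) ≈ 0.989358.
Sum = Δu · [f(8/3) + f(17/6) + f(3) + ...].
Sum ≈ 0.374947.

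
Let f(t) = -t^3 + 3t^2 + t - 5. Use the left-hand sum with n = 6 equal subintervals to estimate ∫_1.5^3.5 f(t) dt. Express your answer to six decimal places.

Δt = (3.5 − 1.5)/6 = 1/3.
Left endpoints: 1.5, 11/6, 13/6, 2.5, 17/6, 19/6.
f(1.5) = -0.125, f(11/6) = 163/216, f(13/6) = 233/216, f(2.5) = 0.625, f(17/6) = -179/216, f(19/6) = -757/216.
Sum = Δt · [f(1.5) + f(11/6) + f(13/6) + ...].
Sum ≈ -0.666667.

-0.666667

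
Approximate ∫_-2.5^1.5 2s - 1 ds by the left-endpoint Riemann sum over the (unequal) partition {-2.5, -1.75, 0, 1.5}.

Subinterval widths: 0.75, 1.75, 1.5.
Left endpoints: -2.5, -1.75, 0.
f(-2.5) = -6, f(-1.75) = -4.5, f(0) = -1.
Sum = Σ Δs_i · f(s_i).
Sum = -13.875.

-13.875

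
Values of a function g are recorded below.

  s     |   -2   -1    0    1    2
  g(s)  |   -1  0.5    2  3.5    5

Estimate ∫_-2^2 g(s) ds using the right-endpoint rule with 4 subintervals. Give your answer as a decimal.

11

Δs = 1.
Sum = 1·[0.5 + 2 + 3.5 + 5] = 11.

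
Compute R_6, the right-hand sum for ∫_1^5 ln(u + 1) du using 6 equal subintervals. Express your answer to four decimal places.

Δu = (5 − 1)/6 = 2/3.
Right endpoints: 5/3, 7/3, 3, 11/3, 13/3, 5.
f(5/3) ≈ 0.9808, f(7/3) ≈ 1.2040, f(3) ≈ 1.3863, f(11/3) ≈ 1.5404, f(13/3) ≈ 1.6740, f(5) ≈ 1.7918.
Sum = Δu · [f(5/3) + f(7/3) + f(3) + ...].
Sum ≈ 5.7182.

5.7182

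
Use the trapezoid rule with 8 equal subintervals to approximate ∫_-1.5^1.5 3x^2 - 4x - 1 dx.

Δx = (1.5 − (-1.5))/8 = 0.375.
f(-1.5) = 11.75, f(-1.125) = 7.296875, f(-0.75) = 3.6875, f(-0.375) = 0.921875, f(0) = -1, f(0.375) = -2.078125, f(0.75) = -2.3125, f(1.125) = -1.703125, f(1.5) = -0.25.
T_8 = (Δx/2)·[f(x_0) + 2f(x_1) + ... + 2f(x_{7}) + f(x_8)].
Sum = 3.9609375.

3.9609375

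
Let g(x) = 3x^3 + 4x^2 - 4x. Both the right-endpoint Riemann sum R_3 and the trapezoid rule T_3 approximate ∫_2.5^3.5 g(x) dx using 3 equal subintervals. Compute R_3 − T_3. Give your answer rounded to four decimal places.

R_3 ≈ 125.115741.
T_3 ≈ 108.157407.
R_3 − T_3 ≈ 16.9583.

16.9583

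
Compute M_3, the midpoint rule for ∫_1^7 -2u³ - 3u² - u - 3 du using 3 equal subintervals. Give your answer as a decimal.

Δu = (7 − 1)/3 = 2.
Midpoints: 2, 4, 6.
f(2) = -33, f(4) = -183, f(6) = -549.
Sum = Δu · [f(2) + f(4) + f(6)].
Sum = -1530.

-1530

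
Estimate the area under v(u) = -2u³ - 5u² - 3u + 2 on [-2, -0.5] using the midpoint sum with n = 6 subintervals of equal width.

3.44921875

Δu = (-0.5 − (-2))/6 = 0.25.
Midpoints: -1.875, -1.625, -1.375, -1.125, -0.875, -0.625.
v(-1.875) = 3.23046875, v(-1.625) = 2.25390625, v(-1.375) = 1.87109375, v(-1.125) = 1.89453125, v(-0.875) = 2.13671875, v(-0.625) = 2.41015625.
Sum = Δu · [v(-1.875) + v(-1.625) + v(-1.375) + ...].
Sum = 3.44921875.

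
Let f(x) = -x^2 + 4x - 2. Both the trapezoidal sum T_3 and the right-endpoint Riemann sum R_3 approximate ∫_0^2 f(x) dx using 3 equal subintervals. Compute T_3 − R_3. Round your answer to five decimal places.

T_3 ≈ 1.1851852.
R_3 ≈ 2.5185185.
T_3 − R_3 ≈ -1.33333.

-1.33333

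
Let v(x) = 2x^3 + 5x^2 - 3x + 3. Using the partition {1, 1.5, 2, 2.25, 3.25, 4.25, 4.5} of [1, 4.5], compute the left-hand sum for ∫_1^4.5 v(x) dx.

237.5859375

Subinterval widths: 0.5, 0.5, 0.25, 1, 1, 0.25.
Left endpoints: 1, 1.5, 2, 2.25, 3.25, 4.25.
v(1) = 7, v(1.5) = 16.5, v(2) = 33, v(2.25) = 44.34375, v(3.25) = 114.71875, v(4.25) = 234.09375.
Sum = Σ Δx_i · v(x_i).
Sum = 237.5859375.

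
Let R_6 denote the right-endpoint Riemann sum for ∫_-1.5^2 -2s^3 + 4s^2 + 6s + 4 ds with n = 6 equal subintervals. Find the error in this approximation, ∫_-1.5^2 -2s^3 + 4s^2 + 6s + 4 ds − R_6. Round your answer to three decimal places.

Exact integral: ∫_-1.5^2 f(s) ds ≈ 28.94792.
R_6 ≈ 30.97541.
Error ≈ 28.94792 − 30.97541 ≈ -2.027.

-2.027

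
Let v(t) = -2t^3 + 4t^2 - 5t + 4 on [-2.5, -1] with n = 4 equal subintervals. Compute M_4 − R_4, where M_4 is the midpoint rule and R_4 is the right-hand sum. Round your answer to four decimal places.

M_4 ≈ 57.401367.
R_4 ≈ 47.337891.
M_4 − R_4 ≈ 10.0635.

10.0635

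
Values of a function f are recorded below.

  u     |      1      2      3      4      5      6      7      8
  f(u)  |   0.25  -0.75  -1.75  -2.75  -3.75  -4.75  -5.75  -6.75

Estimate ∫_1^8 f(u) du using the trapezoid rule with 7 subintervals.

-22.75

Δu = 1.
T_7 = (1/2)·[0.25 + 2·(-0.75) + 2·(-1.75) + 2·(-2.75) + 2·(-3.75) + 2·(-4.75) + 2·(-5.75) + (-6.75)] = -22.75.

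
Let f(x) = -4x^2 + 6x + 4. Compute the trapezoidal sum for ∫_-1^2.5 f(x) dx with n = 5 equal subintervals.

Δx = (2.5 − (-1))/5 = 0.7.
f(-1) = -6, f(-0.3) = 1.84, f(0.4) = 5.76, f(1.1) = 5.76, f(1.8) = 1.84, f(2.5) = -6.
T_5 = (Δx/2)·[f(x_0) + 2f(x_1) + ... + 2f(x_{4}) + f(x_5)].
Sum = 6.44.

6.44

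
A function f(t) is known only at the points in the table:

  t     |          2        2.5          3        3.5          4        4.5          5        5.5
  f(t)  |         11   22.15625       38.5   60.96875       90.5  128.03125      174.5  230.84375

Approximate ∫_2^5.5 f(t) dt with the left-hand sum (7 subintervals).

262.828125

Δt = 0.5.
Sum = 0.5·[11 + 22.15625 + 38.5 + 60.96875 + 90.5 + 128.03125 + 174.5] = 262.828125.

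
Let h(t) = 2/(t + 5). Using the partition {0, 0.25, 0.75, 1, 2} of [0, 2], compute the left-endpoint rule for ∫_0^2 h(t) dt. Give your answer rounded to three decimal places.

0.711

Subinterval widths: 0.25, 0.5, 0.25, 1.
Left endpoints: 0, 0.25, 0.75, 1.
h(0) = 0.4, h(0.25) = 8/21, h(0.75) = 8/23, h(1) = 1/3.
Sum = Σ Δt_i · h(t_i).
Sum ≈ 0.711.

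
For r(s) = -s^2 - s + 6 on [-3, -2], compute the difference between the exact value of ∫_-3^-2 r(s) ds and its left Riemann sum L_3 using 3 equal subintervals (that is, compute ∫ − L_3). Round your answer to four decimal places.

Exact integral: ∫_-3^-2 r(s) ds ≈ 2.166667.
L_3 ≈ 1.481481.
Error ≈ 2.166667 − 1.481481 ≈ 0.6852.

0.6852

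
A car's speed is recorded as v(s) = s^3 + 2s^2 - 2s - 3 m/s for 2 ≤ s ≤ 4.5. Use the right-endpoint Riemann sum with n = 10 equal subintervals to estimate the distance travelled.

144.31640625

Δs = (4.5 − 2)/10 = 0.25.
Right endpoints: 2.25, 2.5, 2.75, 3, 3.25, 3.5, 3.75, 4, 4.25, 4.5.
v(2.25) = 14.015625, v(2.5) = 20.125, v(2.75) = 27.421875, v(3) = 36, v(3.25) = 45.953125, v(3.5) = 57.375, v(3.75) = 70.359375, v(4) = 85, v(4.25) = 101.390625, v(4.5) = 119.625.
Sum = Δs · [v(2.25) + v(2.5) + v(2.75) + ...].
Sum = 144.31640625.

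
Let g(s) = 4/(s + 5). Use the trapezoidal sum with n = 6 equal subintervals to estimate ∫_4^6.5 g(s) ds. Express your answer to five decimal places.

Δs = (6.5 − 4)/6 = 5/12.
g(4) = 4/9, g(53/12) = 48/113, g(29/6) = 24/59, g(5.25) = 16/41, g(17/3) = 0.375, g(73/12) = 48/133, g(6.5) = 8/23.
T_6 = (Δs/2)·[g(s_0) + 2g(s_1) + ... + 2g(s_{5}) + g(s_6)].
Sum ≈ 0.98077.

0.98077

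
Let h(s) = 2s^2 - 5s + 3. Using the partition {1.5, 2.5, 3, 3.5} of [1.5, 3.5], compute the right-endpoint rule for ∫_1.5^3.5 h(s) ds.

Subinterval widths: 1, 0.5, 0.5.
Right endpoints: 2.5, 3, 3.5.
h(2.5) = 3, h(3) = 6, h(3.5) = 10.
Sum = Σ Δs_i · h(s_i).
Sum = 11.

11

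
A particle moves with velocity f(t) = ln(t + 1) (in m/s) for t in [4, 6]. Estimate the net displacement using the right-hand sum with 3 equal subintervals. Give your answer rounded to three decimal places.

Δt = (6 − 4)/3 = 2/3.
Right endpoints: 14/3, 16/3, 6.
f(14/3) ≈ 1.735, f(16/3) ≈ 1.846, f(6) ≈ 1.946.
Sum = Δt · [f(14/3) + f(16/3) + f(6)].
Sum ≈ 3.684.

3.684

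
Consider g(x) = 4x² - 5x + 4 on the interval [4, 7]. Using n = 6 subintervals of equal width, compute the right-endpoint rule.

Δx = (7 − 4)/6 = 0.5.
Right endpoints: 4.5, 5, 5.5, 6, 6.5, 7.
g(4.5) = 62.5, g(5) = 79, g(5.5) = 97.5, g(6) = 118, g(6.5) = 140.5, g(7) = 165.
Sum = Δx · [g(4.5) + g(5) + g(5.5) + ...].
Sum = 331.25.

331.25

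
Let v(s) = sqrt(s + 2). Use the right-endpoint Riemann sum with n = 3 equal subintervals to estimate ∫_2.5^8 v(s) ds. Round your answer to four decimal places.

15.6505

Δs = (8 − 2.5)/3 = 11/6.
Right endpoints: 13/3, 37/6, 8.
v(13/3) ≈ 2.5166, v(37/6) ≈ 2.8577, v(8) ≈ 3.1623.
Sum = Δs · [v(13/3) + v(37/6) + v(8)].
Sum ≈ 15.6505.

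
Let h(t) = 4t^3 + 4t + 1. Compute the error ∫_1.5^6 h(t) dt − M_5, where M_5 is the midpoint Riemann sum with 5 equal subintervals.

Exact integral: ∫_1.5^6 h(t) dt = 1362.9375.
M_5 = 1349.26875.
Error = 1362.9375 − 1349.26875 = 13.66875.

13.66875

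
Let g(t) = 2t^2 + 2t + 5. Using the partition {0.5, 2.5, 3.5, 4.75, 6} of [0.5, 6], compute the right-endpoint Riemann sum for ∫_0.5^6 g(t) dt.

Subinterval widths: 2, 1, 1.25, 1.25.
Right endpoints: 2.5, 3.5, 4.75, 6.
g(2.5) = 22.5, g(3.5) = 36.5, g(4.75) = 59.625, g(6) = 89.
Sum = Σ Δt_i · g(t_i).
Sum = 267.28125.

267.28125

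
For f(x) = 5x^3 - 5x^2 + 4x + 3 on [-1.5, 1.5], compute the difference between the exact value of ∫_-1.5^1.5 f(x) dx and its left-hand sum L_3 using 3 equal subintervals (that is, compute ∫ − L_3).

25.375

Exact integral: ∫_-1.5^1.5 f(x) dx = -2.25.
L_3 = -27.625.
Error = -2.25 − (-27.625) = 25.375.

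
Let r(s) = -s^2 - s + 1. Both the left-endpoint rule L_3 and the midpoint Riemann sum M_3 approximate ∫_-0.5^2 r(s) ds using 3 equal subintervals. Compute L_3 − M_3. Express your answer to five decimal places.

L_3 ≈ 0.2314815.
M_3 ≈ -1.9386574.
L_3 − M_3 ≈ 2.17014.

2.17014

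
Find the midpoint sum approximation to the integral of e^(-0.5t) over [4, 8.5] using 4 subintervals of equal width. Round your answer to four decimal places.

0.2390

Δt = (8.5 − 4)/4 = 1.125.
Midpoints: 4.5625, 5.6875, 6.8125, 7.9375.
f(4.5625) ≈ 0.1022, f(5.6875) ≈ 0.0582, f(6.8125) ≈ 0.0332, f(7.9375) ≈ 0.0189.
Sum = Δt · [f(4.5625) + f(5.6875) + f(6.8125) + f(7.9375)].
Sum ≈ 0.2390.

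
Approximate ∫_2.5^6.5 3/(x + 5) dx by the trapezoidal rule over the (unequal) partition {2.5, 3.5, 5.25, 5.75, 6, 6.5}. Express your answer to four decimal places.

1.2867

Subinterval widths: 1, 1.75, 0.5, 0.25, 0.5.
f(2.5) = 0.4, f(3.5) = 6/17, f(5.25) = 12/41, f(5.75) = 12/43, f(6) = 3/11, f(6.5) = 6/23.
On each subinterval the trapezoid contributes (Δx_i/2)·[f(x_{i-1}) + f(x_i)].
Sum ≈ 1.2867.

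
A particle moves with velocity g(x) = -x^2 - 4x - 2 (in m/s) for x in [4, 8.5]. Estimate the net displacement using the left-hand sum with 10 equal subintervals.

Δx = (8.5 − 4)/10 = 0.45.
Left endpoints: 4, 4.45, 4.9, 5.35, 5.8, 6.25, 6.7, 7.15, 7.6, 8.05.
g(4) = -34, g(4.45) = -39.6025, g(4.9) = -45.61, g(5.35) = -52.0225, g(5.8) = -58.84, g(6.25) = -66.0625, g(6.7) = -73.69, g(7.15) = -81.7225, g(7.6) = -90.16, g(8.05) = -99.0025.
Sum = Δx · [g(4) + g(4.45) + g(4.9) + ...].
Sum = -288.320625.

-288.320625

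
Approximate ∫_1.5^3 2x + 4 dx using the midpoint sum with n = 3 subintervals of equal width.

12.75

Δx = (3 − 1.5)/3 = 0.5.
Midpoints: 1.75, 2.25, 2.75.
f(1.75) = 7.5, f(2.25) = 8.5, f(2.75) = 9.5.
Sum = Δx · [f(1.75) + f(2.25) + f(2.75)].
Sum = 12.75.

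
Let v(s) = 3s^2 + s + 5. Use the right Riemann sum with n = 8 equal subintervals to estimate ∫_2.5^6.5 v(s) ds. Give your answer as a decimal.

Δs = (6.5 − 2.5)/8 = 0.5.
Right endpoints: 3, 3.5, 4, 4.5, 5, 5.5, 6, 6.5.
v(3) = 35, v(3.5) = 45.25, v(4) = 57, v(4.5) = 70.25, v(5) = 85, v(5.5) = 101.25, v(6) = 119, v(6.5) = 138.25.
Sum = Δs · [v(3) + v(3.5) + v(4) + ...].
Sum = 325.5.

325.5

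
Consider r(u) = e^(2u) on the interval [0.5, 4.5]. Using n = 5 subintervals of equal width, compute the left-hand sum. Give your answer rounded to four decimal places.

Δu = (4.5 − 0.5)/5 = 0.8.
Left endpoints: 0.5, 1.3, 2.1, 2.9, 3.7.
r(0.5) ≈ 2.7183, r(1.3) ≈ 13.4637, r(2.1) ≈ 66.6863, r(2.9) ≈ 330.2996, r(3.7) ≈ 1635.9844.
Sum = Δu · [r(0.5) + r(1.3) + r(2.1) + r(2.9) + r(3.7)].
Sum ≈ 1639.3219.

1639.3219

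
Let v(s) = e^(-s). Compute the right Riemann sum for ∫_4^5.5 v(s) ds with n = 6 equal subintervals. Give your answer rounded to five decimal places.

0.01252

Δs = (5.5 − 4)/6 = 0.25.
Right endpoints: 4.25, 4.5, 4.75, 5, 5.25, 5.5.
v(4.25) ≈ 0.01426, v(4.5) ≈ 0.01111, v(4.75) ≈ 0.00865, v(5) ≈ 0.00674, v(5.25) ≈ 0.00525, v(5.5) ≈ 0.00409.
Sum = Δs · [v(4.25) + v(4.5) + v(4.75) + ...].
Sum ≈ 0.01252.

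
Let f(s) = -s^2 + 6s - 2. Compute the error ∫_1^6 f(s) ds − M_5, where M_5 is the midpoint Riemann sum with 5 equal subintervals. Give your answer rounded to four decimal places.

Exact integral: ∫_1^6 f(s) ds ≈ 23.333333.
M_5 = 23.75.
Error ≈ 23.333333 − 23.75 ≈ -0.4167.

-0.4167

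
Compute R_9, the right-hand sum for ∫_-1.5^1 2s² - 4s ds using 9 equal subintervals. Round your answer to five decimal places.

3.74486

Δs = (1 − (-1.5))/9 = 5/18.
Right endpoints: -11/9, -17/18, -2/3, -7/18, -1/9, 1/6, 4/9, 13/18, 1.
f(-11/9) = 638/81, f(-17/18) = 901/162, f(-2/3) = 32/9, f(-7/18) = 301/162, f(-1/9) = 38/81, f(1/6) = -11/18, f(4/9) = -112/81, f(13/18) = -299/162, f(1) = -2.
Sum = Δs · [f(-11/9) + f(-17/18) + f(-2/3) + ...].
Sum ≈ 3.74486.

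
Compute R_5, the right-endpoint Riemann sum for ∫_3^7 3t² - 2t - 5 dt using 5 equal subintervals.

Δt = (7 − 3)/5 = 0.8.
Right endpoints: 3.8, 4.6, 5.4, 6.2, 7.
f(3.8) = 30.72, f(4.6) = 49.28, f(5.4) = 71.68, f(6.2) = 97.92, f(7) = 128.
Sum = Δt · [f(3.8) + f(4.6) + f(5.4) + f(6.2) + f(7)].
Sum = 302.08.

302.08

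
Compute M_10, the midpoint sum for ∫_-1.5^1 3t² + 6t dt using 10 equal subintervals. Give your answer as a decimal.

Δt = (1 − (-1.5))/10 = 0.25.
Midpoints: -1.375, -1.125, -0.875, -0.625, -0.375, -0.125, 0.125, 0.375, 0.625, 0.875.
f(-1.375) = -2.578125, f(-1.125) = -2.953125, f(-0.875) = -2.953125, f(-0.625) = -2.578125, f(-0.375) = -1.828125, f(-0.125) = -0.703125, f(0.125) = 0.796875, f(0.375) = 2.671875, f(0.625) = 4.921875, f(0.875) = 7.546875.
Sum = Δt · [f(-1.375) + f(-1.125) + f(-0.875) + ...].
Sum = 0.5859375.

0.5859375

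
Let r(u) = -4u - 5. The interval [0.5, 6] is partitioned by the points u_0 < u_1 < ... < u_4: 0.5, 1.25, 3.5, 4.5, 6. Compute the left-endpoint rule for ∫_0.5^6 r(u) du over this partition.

Subinterval widths: 0.75, 2.25, 1, 1.5.
Left endpoints: 0.5, 1.25, 3.5, 4.5.
r(0.5) = -7, r(1.25) = -10, r(3.5) = -19, r(4.5) = -23.
Sum = Σ Δu_i · r(u_i).
Sum = -81.25.

-81.25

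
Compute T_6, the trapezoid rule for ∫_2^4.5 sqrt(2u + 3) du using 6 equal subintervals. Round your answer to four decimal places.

7.6817

Δu = (4.5 − 2)/6 = 5/12.
f(2) ≈ 2.6458, f(29/12) ≈ 2.7988, f(17/6) ≈ 2.9439, f(3.25) ≈ 3.0822, f(11/3) ≈ 3.2146, f(49/12) ≈ 3.3417, f(4.5) ≈ 3.4641.
T_6 = (Δu/2)·[f(u_0) + 2f(u_1) + ... + 2f(u_{5}) + f(u_6)].
Sum ≈ 7.6817.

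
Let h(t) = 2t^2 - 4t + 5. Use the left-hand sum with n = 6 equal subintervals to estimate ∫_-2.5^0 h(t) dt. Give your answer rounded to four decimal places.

40.2488

Δt = (0 − (-2.5))/6 = 5/12.
Left endpoints: -2.5, -25/12, -5/3, -1.25, -5/6, -5/12.
h(-2.5) = 27.5, h(-25/12) = 1585/72, h(-5/3) = 155/9, h(-1.25) = 13.125, h(-5/6) = 175/18, h(-5/12) = 505/72.
Sum = Δt · [h(-2.5) + h(-25/12) + h(-5/3) + ...].
Sum ≈ 40.2488.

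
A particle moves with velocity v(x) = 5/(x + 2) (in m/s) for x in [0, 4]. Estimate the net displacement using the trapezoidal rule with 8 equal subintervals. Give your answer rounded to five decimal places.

5.51605

Δx = (4 − 0)/8 = 0.5.
v(0) = 2.5, v(0.5) = 2, v(1) = 5/3, v(1.5) = 10/7, v(2) = 1.25, v(2.5) = 10/9, v(3) = 1, v(3.5) = 10/11, v(4) = 5/6.
T_8 = (Δx/2)·[v(x_0) + 2v(x_1) + ... + 2v(x_{7}) + v(x_8)].
Sum ≈ 5.51605.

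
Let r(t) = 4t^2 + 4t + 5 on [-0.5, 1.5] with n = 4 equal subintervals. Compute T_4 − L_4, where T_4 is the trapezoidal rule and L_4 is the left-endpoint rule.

4

T_4 = 19.
L_4 = 15.
T_4 − L_4 = 4.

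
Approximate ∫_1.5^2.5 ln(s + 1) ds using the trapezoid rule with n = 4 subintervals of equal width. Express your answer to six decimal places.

Δs = (2.5 − 1.5)/4 = 0.25.
f(1.5) ≈ 0.916291, f(1.75) ≈ 1.011601, f(2) ≈ 1.098612, f(2.25) ≈ 1.178655, f(2.5) ≈ 1.252763.
T_4 = (Δs/2)·[f(s_0) + 2f(s_1) + 2f(s_2) + 2f(s_3) + f(s_4)].
Sum ≈ 1.093349.

1.093349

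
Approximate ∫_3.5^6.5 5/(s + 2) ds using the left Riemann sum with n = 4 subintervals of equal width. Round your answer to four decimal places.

Δs = (6.5 − 3.5)/4 = 0.75.
Left endpoints: 3.5, 4.25, 5, 5.75.
f(3.5) = 10/11, f(4.25) = 0.8, f(5) = 5/7, f(5.75) = 20/31.
Sum = Δs · [f(3.5) + f(4.25) + f(5) + f(5.75)].
Sum ≈ 2.3014.

2.3014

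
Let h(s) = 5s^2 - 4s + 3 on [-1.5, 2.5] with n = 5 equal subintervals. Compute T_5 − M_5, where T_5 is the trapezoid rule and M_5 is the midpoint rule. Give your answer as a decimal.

3.2

T_5 = 37.8.
M_5 = 34.6.
T_5 − M_5 = 3.2.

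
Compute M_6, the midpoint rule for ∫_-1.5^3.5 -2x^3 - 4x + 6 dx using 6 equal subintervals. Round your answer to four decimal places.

-60.7639

Δx = (3.5 − (-1.5))/6 = 5/6.
Midpoints: -13/12, -0.25, 7/12, 17/12, 2.25, 37/12.
f(-13/12) = 11125/864, f(-0.25) = 7.03125, f(7/12) = 2825/864, f(17/12) = -4625/864, f(2.25) = -25.78125, f(37/12) = -56125/864.
Sum = Δx · [f(-13/12) + f(-0.25) + f(7/12) + ...].
Sum ≈ -60.7639.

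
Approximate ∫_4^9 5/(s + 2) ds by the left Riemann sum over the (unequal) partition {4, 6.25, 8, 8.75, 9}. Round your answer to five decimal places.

3.42689

Subinterval widths: 2.25, 1.75, 0.75, 0.25.
Left endpoints: 4, 6.25, 8, 8.75.
f(4) = 5/6, f(6.25) = 20/33, f(8) = 0.5, f(8.75) = 20/43.
Sum = Σ Δs_i · f(s_i).
Sum ≈ 3.42689.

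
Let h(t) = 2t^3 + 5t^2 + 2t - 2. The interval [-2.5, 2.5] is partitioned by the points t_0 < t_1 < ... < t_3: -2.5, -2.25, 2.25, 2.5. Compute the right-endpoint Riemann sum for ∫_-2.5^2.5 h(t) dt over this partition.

Subinterval widths: 0.25, 4.5, 0.25.
Right endpoints: -2.25, 2.25, 2.5.
h(-2.25) = -3.96875, h(2.25) = 50.59375, h(2.5) = 65.5.
Sum = Σ Δt_i · h(t_i).
Sum = 243.0546875.

243.0546875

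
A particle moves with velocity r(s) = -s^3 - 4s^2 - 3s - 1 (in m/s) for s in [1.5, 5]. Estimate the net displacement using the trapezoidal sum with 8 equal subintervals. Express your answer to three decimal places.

-356.311

Δs = (5 − 1.5)/8 = 0.4375.
r(1.5) = -17.875, r(1.9375) = -119199/4096, r(2.375) = -22571/512, r(2.8125) = -259381/4096, r(3.25) = -87.328125, r(3.6875) = -477571/4096, r(4.125) = -77633/512, r(4.5625) = -790233/4096, r(5) = -241.
T_8 = (Δs/2)·[r(s_0) + 2r(s_1) + ... + 2r(s_{7}) + r(s_8)].
Sum ≈ -356.311.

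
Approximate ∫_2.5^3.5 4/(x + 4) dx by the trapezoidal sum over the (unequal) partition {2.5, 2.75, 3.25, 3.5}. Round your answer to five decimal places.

0.57271

Subinterval widths: 0.25, 0.5, 0.25.
f(2.5) = 8/13, f(2.75) = 16/27, f(3.25) = 16/29, f(3.5) = 8/15.
On each subinterval the trapezoid contributes (Δx_i/2)·[f(x_{i-1}) + f(x_i)].
Sum ≈ 0.57271.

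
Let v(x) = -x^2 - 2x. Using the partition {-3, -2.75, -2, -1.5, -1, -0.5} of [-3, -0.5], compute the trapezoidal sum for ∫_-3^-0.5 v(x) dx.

-0.34375

Subinterval widths: 0.25, 0.75, 0.5, 0.5, 0.5.
v(-3) = -3, v(-2.75) = -2.0625, v(-2) = 0, v(-1.5) = 0.75, v(-1) = 1, v(-0.5) = 0.75.
On each subinterval the trapezoid contributes (Δx_i/2)·[v(x_{i-1}) + v(x_i)].
Sum = -0.34375.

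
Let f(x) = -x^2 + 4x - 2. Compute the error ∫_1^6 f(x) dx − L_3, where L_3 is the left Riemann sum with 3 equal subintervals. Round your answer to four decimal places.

-10.1852

Exact integral: ∫_1^6 f(x) dx ≈ -11.666667.
L_3 ≈ -1.481481.
Error ≈ -11.666667 − (-1.481481) ≈ -10.1852.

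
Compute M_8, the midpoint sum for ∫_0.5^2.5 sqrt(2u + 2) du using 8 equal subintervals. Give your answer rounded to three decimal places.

4.442

Δu = (2.5 − 0.5)/8 = 0.25.
Midpoints: 0.625, 0.875, 1.125, 1.375, 1.625, 1.875, 2.125, 2.375.
f(0.625) ≈ 1.803, f(0.875) ≈ 1.936, f(1.125) ≈ 2.062, f(1.375) ≈ 2.179, f(1.625) ≈ 2.291, f(1.875) ≈ 2.398, f(2.125) ≈ 2.500, f(2.375) ≈ 2.598.
Sum = Δu · [f(0.625) + f(0.875) + f(1.125) + ...].
Sum ≈ 4.442.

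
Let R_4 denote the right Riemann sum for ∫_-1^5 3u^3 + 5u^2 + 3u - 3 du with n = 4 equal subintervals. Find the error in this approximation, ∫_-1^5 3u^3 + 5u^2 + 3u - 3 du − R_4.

-438.75

Exact integral: ∫_-1^5 f(u) du = 696.
R_4 = 1134.75.
Error = 696 − 1134.75 = -438.75.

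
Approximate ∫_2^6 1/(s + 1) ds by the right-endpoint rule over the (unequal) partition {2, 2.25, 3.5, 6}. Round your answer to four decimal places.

0.7118

Subinterval widths: 0.25, 1.25, 2.5.
Right endpoints: 2.25, 3.5, 6.
f(2.25) = 4/13, f(3.5) = 2/9, f(6) = 1/7.
Sum = Σ Δs_i · f(s_i).
Sum ≈ 0.7118.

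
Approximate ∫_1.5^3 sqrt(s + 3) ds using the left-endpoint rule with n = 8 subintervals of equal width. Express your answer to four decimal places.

3.4031

Δs = (3 − 1.5)/8 = 0.1875.
Left endpoints: 1.5, 1.6875, 1.875, 2.0625, 2.25, 2.4375, 2.625, 2.8125.
f(1.5) ≈ 2.1213, f(1.6875) ≈ 2.1651, f(1.875) ≈ 2.2079, f(2.0625) ≈ 2.2500, f(2.25) ≈ 2.2913, f(2.4375) ≈ 2.3318, f(2.625) ≈ 2.3717, f(2.8125) ≈ 2.4109.
Sum = Δs · [f(1.5) + f(1.6875) + f(1.875) + ...].
Sum ≈ 3.4031.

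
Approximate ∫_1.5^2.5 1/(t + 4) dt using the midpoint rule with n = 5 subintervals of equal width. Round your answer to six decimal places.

0.167038

Δt = (2.5 − 1.5)/5 = 0.2.
Midpoints: 1.6, 1.8, 2, 2.2, 2.4.
f(1.6) = 5/28, f(1.8) = 5/29, f(2) = 1/6, f(2.2) = 5/31, f(2.4) = 0.15625.
Sum = Δt · [f(1.6) + f(1.8) + f(2) + f(2.2) + f(2.4)].
Sum ≈ 0.167038.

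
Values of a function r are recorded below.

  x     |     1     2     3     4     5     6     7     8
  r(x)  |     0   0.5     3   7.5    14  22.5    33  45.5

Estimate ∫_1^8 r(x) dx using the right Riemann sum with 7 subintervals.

Δx = 1.
Sum = 1·[0.5 + 3 + 7.5 + 14 + 22.5 + 33 + 45.5] = 126.

126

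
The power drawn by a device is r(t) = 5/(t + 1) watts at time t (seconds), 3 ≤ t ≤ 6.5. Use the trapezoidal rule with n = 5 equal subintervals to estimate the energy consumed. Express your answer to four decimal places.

3.1521

Δt = (6.5 − 3)/5 = 0.7.
r(3) = 1.25, r(3.7) = 50/47, r(4.4) = 25/27, r(5.1) = 50/61, r(5.8) = 25/34, r(6.5) = 2/3.
T_5 = (Δt/2)·[r(t_0) + 2r(t_1) + ... + 2r(t_{4}) + r(t_5)].
Sum ≈ 3.1521.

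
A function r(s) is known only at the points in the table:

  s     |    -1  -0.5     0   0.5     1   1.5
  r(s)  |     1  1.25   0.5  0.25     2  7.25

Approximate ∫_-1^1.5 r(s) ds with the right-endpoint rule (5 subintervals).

Δs = 0.5.
Sum = 0.5·[1.25 + 0.5 + 0.25 + 2 + 7.25] = 5.625.

5.625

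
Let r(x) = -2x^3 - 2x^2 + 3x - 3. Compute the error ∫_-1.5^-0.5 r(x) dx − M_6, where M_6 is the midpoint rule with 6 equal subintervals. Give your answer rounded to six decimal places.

0.009259

Exact integral: ∫_-1.5^-0.5 r(x) dx ≈ -5.66666667.
M_6 ≈ -5.67592593.
Error ≈ -5.66666667 − (-5.67592593) ≈ 0.009259.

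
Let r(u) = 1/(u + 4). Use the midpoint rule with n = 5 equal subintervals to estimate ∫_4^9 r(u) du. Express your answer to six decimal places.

0.485105

Δu = (9 − 4)/5 = 1.
Midpoints: 4.5, 5.5, 6.5, 7.5, 8.5.
r(4.5) = 2/17, r(5.5) = 2/19, r(6.5) = 2/21, r(7.5) = 2/23, r(8.5) = 0.08.
Sum = Δu · [r(4.5) + r(5.5) + r(6.5) + r(7.5) + r(8.5)].
Sum ≈ 0.485105.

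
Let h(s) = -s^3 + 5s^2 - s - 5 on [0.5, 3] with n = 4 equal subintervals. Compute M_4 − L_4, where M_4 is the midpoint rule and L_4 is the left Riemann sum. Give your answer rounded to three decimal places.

M_4 ≈ 7.70264.
L_4 ≈ 3.14941.
M_4 − L_4 ≈ 4.553.

4.553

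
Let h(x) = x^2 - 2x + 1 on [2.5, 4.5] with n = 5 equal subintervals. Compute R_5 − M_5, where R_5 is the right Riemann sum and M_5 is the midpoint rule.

R_5 = 15.22.
M_5 = 13.14.
R_5 − M_5 = 2.08.

2.08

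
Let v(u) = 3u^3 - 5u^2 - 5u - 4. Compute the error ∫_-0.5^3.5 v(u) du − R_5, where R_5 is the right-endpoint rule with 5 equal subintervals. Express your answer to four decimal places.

-23.2267

Exact integral: ∫_-0.5^3.5 v(u) du ≈ -5.166667.
R_5 = 18.06.
Error ≈ -5.166667 − 18.06 ≈ -23.2267.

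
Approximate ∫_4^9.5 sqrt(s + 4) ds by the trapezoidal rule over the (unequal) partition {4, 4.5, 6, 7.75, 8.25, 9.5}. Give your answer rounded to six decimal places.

Subinterval widths: 0.5, 1.5, 1.75, 0.5, 1.25.
f(4) ≈ 2.828427, f(4.5) ≈ 2.915476, f(6) ≈ 3.162278, f(7.75) ≈ 3.427827, f(8.25) ≈ 3.500000, f(9.5) ≈ 3.674235.
On each subinterval the trapezoid contributes (Δs_i/2)·[f(s_{i-1}) + f(s_i)].
Sum ≈ 17.976486.

17.976486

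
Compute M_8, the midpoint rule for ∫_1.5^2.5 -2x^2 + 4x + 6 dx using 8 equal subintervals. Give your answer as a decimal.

Δx = (2.5 − 1.5)/8 = 0.125.
Midpoints: 1.5625, 1.6875, 1.8125, 1.9375, 2.0625, 2.1875, 2.3125, 2.4375.
f(1.5625) = 7.3671875, f(1.6875) = 7.0546875, f(1.8125) = 6.6796875, f(1.9375) = 6.2421875, f(2.0625) = 5.7421875, f(2.1875) = 5.1796875, f(2.3125) = 4.5546875, f(2.4375) = 3.8671875.
Sum = Δx · [f(1.5625) + f(1.6875) + f(1.8125) + ...].
Sum = 5.8359375.

5.8359375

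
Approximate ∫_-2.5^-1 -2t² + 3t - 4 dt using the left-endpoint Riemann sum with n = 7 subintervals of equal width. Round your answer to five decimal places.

-25.25510

Δt = (-1 − (-2.5))/7 = 3/14.
Left endpoints: -2.5, -16/7, -29/14, -13/7, -23/14, -10/7, -17/14.
f(-2.5) = -24, f(-16/7) = -1044/49, f(-29/14) = -921/49, f(-13/7) = -807/49, f(-23/14) = -702/49, f(-10/7) = -606/49, f(-17/14) = -519/49.
Sum = Δt · [f(-2.5) + f(-16/7) + f(-29/14) + ...].
Sum ≈ -25.25510.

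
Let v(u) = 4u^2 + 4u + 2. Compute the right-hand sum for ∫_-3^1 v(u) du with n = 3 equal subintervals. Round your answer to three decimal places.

23.407

Δu = (1 − (-3))/3 = 4/3.
Right endpoints: -5/3, -1/3, 1.
v(-5/3) = 58/9, v(-1/3) = 10/9, v(1) = 10.
Sum = Δu · [v(-5/3) + v(-1/3) + v(1)].
Sum ≈ 23.407.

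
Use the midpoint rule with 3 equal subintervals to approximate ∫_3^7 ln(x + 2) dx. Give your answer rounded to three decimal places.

Δx = (7 − 3)/3 = 4/3.
Midpoints: 11/3, 5, 19/3.
f(11/3) ≈ 1.735, f(5) ≈ 1.946, f(19/3) ≈ 2.120.
Sum = Δx · [f(11/3) + f(5) + f(19/3)].
Sum ≈ 7.734.

7.734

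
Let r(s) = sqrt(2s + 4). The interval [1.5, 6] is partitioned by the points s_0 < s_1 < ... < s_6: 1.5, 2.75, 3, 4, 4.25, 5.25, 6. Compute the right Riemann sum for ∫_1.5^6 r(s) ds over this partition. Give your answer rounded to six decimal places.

Subinterval widths: 1.25, 0.25, 1, 0.25, 1, 0.75.
Right endpoints: 2.75, 3, 4, 4.25, 5.25, 6.
r(2.75) ≈ 3.082207, r(3) ≈ 3.162278, r(4) ≈ 3.464102, r(4.25) ≈ 3.535534, r(5.25) ≈ 3.807887, r(6) ≈ 4.000000.
Sum = Σ Δs_i · r(s_i).
Sum ≈ 15.799200.

15.799200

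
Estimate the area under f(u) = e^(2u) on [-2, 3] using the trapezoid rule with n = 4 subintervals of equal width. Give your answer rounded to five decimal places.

297.22552

Δu = (3 − (-2))/4 = 1.25.
f(-2) ≈ 0.01832, f(-0.75) ≈ 0.22313, f(0.5) ≈ 2.71828, f(1.75) ≈ 33.11545, f(3) ≈ 403.42879.
T_4 = (Δu/2)·[f(u_0) + 2f(u_1) + 2f(u_2) + 2f(u_3) + f(u_4)].
Sum ≈ 297.22552.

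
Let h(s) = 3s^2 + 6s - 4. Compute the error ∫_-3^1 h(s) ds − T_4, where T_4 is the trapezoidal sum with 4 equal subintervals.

-2

Exact integral: ∫_-3^1 h(s) ds = -12.
T_4 = -10.
Error = -12 − (-10) = -2.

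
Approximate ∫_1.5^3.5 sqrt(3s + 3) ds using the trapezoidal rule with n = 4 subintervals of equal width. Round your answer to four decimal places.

Δs = (3.5 − 1.5)/4 = 0.5.
f(1.5) ≈ 2.7386, f(2) ≈ 3.0000, f(2.5) ≈ 3.2404, f(3) ≈ 3.4641, f(3.5) ≈ 3.6742.
T_4 = (Δs/2)·[f(s_0) + 2f(s_1) + 2f(s_2) + 2f(s_3) + f(s_4)].
Sum ≈ 6.4554.

6.4554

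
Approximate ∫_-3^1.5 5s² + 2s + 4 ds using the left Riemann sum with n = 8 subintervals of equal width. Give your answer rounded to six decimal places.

70.022461

Δs = (1.5 − (-3))/8 = 0.5625.
Left endpoints: -3, -2.4375, -1.875, -1.3125, -0.75, -0.1875, 0.375, 0.9375.
f(-3) = 43, f(-2.4375) = 28.83203125, f(-1.875) = 17.828125, f(-1.3125) = 9.98828125, f(-0.75) = 5.3125, f(-0.1875) = 3.80078125, f(0.375) = 5.453125, f(0.9375) = 10.26953125.
Sum = Δs · [f(-3) + f(-2.4375) + f(-1.875) + ...].
Sum ≈ 70.022461.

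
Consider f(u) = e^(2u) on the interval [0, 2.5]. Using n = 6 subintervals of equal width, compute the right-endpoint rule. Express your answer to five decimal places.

Δu = (2.5 − 0)/6 = 5/12.
Right endpoints: 5/12, 5/6, 1.25, 5/3, 25/12, 2.5.
f(5/12) ≈ 2.30098, f(5/6) ≈ 5.29449, f(1.25) ≈ 12.18249, f(5/3) ≈ 28.03162, f(25/12) ≈ 64.50009, f(2.5) ≈ 148.41316.
Sum = Δu · [f(5/12) + f(5/6) + f(1.25) + ...].
Sum ≈ 108.63452.

108.63452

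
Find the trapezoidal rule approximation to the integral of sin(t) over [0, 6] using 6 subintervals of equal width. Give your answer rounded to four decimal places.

Δt = (6 − 0)/6 = 1.
f(0) ≈ 0.0000, f(1) ≈ 0.8415, f(2) ≈ 0.9093, f(3) ≈ 0.1411, f(4) ≈ -0.7568, f(5) ≈ -0.9589, f(6) ≈ -0.2794.
T_6 = (Δt/2)·[f(t_0) + 2f(t_1) + ... + 2f(t_{5}) + f(t_6)].
Sum ≈ 0.0365.

0.0365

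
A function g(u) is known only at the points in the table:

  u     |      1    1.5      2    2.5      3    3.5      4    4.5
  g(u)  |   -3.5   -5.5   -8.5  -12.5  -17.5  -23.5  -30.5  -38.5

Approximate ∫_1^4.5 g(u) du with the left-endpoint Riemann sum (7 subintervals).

Δu = 0.5.
Sum = 0.5·[(-3.5) + (-5.5) + (-8.5) + (-12.5) + (-17.5) + (-23.5) + (-30.5)] = -50.75.

-50.75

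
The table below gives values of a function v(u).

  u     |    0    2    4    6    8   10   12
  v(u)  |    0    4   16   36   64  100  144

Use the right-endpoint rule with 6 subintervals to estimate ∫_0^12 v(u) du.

728

Δu = 2.
Sum = 2·[4 + 16 + 36 + 64 + 100 + 144] = 728.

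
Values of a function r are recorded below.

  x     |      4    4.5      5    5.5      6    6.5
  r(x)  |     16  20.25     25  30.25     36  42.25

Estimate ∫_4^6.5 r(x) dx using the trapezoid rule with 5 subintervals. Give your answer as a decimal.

Δx = 0.5.
T_5 = (0.5/2)·[16 + 2·20.25 + 2·25 + 2·30.25 + 2·36 + 42.25] = 70.3125.

70.3125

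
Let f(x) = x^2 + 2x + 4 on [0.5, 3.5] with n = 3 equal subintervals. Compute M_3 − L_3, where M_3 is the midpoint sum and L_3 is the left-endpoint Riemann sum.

M_3 = 38.
L_3 = 29.75.
M_3 − L_3 = 8.25.

8.25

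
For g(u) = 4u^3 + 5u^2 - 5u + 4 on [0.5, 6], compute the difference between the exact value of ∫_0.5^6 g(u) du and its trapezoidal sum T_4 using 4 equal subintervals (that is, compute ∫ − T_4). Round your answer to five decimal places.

-76.25521

Exact integral: ∫_0.5^6 g(u) du ≈ 1588.3541667.
T_4 = 1664.609375.
Error ≈ 1588.3541667 − 1664.609375 ≈ -76.25521.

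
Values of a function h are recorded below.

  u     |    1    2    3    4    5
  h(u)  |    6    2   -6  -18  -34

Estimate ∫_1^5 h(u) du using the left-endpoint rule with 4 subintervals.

Δu = 1.
Sum = 1·[6 + 2 + (-6) + (-18)] = -16.

-16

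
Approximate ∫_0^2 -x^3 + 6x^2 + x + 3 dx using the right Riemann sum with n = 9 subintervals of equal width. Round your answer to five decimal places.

Δx = (2 − 0)/9 = 2/9.
Right endpoints: 2/9, 4/9, 2/3, 8/9, 10/9, 4/3, 14/9, 16/9, 2.
f(2/9) = 2557/729, f(4/9) = 3311/729, f(2/3) = 163/27, f(8/9) = 5779/729, f(10/9) = 7397/729, f(4/3) = 341/27, f(14/9) = 11161/729, f(16/9) = 13211/729, f(2) = 21.
Sum = Δx · [f(2/9) + f(4/9) + f(2/3) + ...].
Sum ≈ 22.04938.

22.04938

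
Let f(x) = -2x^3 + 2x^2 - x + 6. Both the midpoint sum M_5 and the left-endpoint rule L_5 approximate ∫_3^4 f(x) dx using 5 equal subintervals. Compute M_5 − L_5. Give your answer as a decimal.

M_5 = -60.27.
L_5 = -54.36.
M_5 − L_5 = -5.91.

-5.91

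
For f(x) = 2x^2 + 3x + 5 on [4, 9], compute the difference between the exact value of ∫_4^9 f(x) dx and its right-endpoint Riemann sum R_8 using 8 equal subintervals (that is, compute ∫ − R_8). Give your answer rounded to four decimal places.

-45.9635

Exact integral: ∫_4^9 f(x) dx ≈ 565.833333.
R_8 = 611.796875.
Error ≈ 565.833333 − 611.796875 ≈ -45.9635.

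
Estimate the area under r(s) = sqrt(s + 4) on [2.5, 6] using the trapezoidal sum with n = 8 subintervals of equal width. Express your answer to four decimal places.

Δs = (6 − 2.5)/8 = 0.4375.
r(2.5) ≈ 2.5495, r(2.9375) ≈ 2.6339, r(3.375) ≈ 2.7157, r(3.8125) ≈ 2.7951, r(4.25) ≈ 2.8723, r(4.6875) ≈ 2.9475, r(5.125) ≈ 3.0208, r(5.5625) ≈ 3.0923, r(6) ≈ 3.1623.
T_8 = (Δs/2)·[r(s_0) + 2r(s_1) + ... + 2r(s_{7}) + r(s_8)].
Sum ≈ 10.0334.

10.0334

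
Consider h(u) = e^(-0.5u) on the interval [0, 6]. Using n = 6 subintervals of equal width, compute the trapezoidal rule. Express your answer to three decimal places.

1.940

Δu = (6 − 0)/6 = 1.
h(0) ≈ 1.000, h(1) ≈ 0.607, h(2) ≈ 0.368, h(3) ≈ 0.223, h(4) ≈ 0.135, h(5) ≈ 0.082, h(6) ≈ 0.050.
T_6 = (Δu/2)·[h(u_0) + 2h(u_1) + ... + 2h(u_{5}) + h(u_6)].
Sum ≈ 1.940.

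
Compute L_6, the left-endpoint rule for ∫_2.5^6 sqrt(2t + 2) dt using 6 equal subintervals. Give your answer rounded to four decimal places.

10.9649

Δt = (6 − 2.5)/6 = 7/12.
Left endpoints: 2.5, 37/12, 11/3, 4.25, 29/6, 65/12.
f(2.5) ≈ 2.6458, f(37/12) ≈ 2.8577, f(11/3) ≈ 3.0551, f(4.25) ≈ 3.2404, f(29/6) ≈ 3.4157, f(65/12) ≈ 3.5824.
Sum = Δt · [f(2.5) + f(37/12) + f(11/3) + ...].
Sum ≈ 10.9649.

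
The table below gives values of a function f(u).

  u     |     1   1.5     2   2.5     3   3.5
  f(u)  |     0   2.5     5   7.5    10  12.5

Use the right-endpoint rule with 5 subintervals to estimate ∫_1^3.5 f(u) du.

Δu = 0.5.
Sum = 0.5·[2.5 + 5 + 7.5 + 10 + 12.5] = 18.75.

18.75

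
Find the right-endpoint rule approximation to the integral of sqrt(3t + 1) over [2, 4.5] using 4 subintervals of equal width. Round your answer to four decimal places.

Δt = (4.5 − 2)/4 = 0.625.
Right endpoints: 2.625, 3.25, 3.875, 4.5.
f(2.625) ≈ 2.9791, f(3.25) ≈ 3.2787, f(3.875) ≈ 3.5532, f(4.5) ≈ 3.8079.
Sum = Δt · [f(2.625) + f(3.25) + f(3.875) + f(4.5)].
Sum ≈ 8.5118.

8.5118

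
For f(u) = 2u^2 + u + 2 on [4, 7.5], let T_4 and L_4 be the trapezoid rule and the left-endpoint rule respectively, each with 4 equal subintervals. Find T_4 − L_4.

36.75

T_4 = 266.6015625.
L_4 = 229.8515625.
T_4 − L_4 = 36.75.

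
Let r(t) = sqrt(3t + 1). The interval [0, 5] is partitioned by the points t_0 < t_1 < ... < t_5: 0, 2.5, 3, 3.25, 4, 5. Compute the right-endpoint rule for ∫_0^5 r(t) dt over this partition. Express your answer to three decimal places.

Subinterval widths: 2.5, 0.5, 0.25, 0.75, 1.
Right endpoints: 2.5, 3, 3.25, 4, 5.
r(2.5) ≈ 2.915, r(3) ≈ 3.162, r(3.25) ≈ 3.279, r(4) ≈ 3.606, r(5) ≈ 4.000.
Sum = Σ Δt_i · r(t_i).
Sum ≈ 16.394.

16.394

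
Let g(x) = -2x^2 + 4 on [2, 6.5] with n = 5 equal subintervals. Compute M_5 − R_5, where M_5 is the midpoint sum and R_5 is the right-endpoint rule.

M_5 = -159.1425.
R_5 = -195.39.
M_5 − R_5 = 36.2475.

36.2475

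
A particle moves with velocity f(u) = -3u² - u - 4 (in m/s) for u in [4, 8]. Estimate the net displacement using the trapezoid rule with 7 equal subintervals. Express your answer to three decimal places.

-488.653

Δu = (8 − 4)/7 = 4/7.
f(4) = -56, f(32/7) = -3492/49, f(36/7) = -4336/49, f(40/7) = -5276/49, f(44/7) = -6312/49, f(48/7) = -7444/49, f(52/7) = -8672/49, f(8) = -204.
T_7 = (Δu/2)·[f(u_0) + 2f(u_1) + ... + 2f(u_{6}) + f(u_7)].
Sum ≈ -488.653.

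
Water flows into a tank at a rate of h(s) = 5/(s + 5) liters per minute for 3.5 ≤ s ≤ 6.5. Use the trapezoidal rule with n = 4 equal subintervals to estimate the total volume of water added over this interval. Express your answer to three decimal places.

1.513

Δs = (6.5 − 3.5)/4 = 0.75.
h(3.5) = 10/17, h(4.25) = 20/37, h(5) = 0.5, h(5.75) = 20/43, h(6.5) = 10/23.
T_4 = (Δs/2)·[h(s_0) + 2h(s_1) + 2h(s_2) + 2h(s_3) + h(s_4)].
Sum ≈ 1.513.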